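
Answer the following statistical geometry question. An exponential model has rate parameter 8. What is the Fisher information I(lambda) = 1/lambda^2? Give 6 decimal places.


Fisher information for exponential: I(lambda) = 1/lambda^2.
lambda = 8, lambda^2 = 64.
I = 1/64 = 0.015625

0.015625


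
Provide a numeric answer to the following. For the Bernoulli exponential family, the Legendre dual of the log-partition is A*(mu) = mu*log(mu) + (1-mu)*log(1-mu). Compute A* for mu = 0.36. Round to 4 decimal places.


Legendre transform for Bernoulli:
A*(mu) = mu*log(mu) + (1-mu)*log(1-mu).
mu = 0.36, 1-mu = 0.64.
mu*log(mu) = 0.36*log(0.36) = -0.367794.
(1-mu)*log(1-mu) = 0.64*log(0.64) = -0.285624.
A* = -0.367794 + -0.285624 = -0.6534

-0.6534


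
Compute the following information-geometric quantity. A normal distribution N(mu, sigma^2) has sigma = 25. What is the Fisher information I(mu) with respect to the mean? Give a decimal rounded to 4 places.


The Fisher information for the mean of a normal distribution is I(mu) = 1/sigma^2.
sigma = 25, so sigma^2 = 625.
I(mu) = 1/625 = 0.0016

0.0016


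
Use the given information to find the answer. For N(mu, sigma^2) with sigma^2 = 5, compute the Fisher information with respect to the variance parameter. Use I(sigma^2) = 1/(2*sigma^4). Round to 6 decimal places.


Fisher information for variance: I(sigma^2) = 1/(2*sigma^4).
sigma^2 = 5, so sigma^4 = 25.
I = 1/(2*25) = 1/50 = 0.020000

0.020000


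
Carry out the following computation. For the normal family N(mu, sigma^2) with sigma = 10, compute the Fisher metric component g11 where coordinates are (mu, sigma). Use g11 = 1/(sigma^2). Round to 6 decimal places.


For the 2-parameter normal family, the Fisher metric has:
  g11 = 1/sigma^2, g22 = 2/sigma^2.
sigma = 10, sigma^2 = 100.
g11 = 0.010000

0.010000


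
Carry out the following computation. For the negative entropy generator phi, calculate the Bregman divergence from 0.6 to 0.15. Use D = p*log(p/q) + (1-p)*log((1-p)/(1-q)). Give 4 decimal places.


Bregman divergence with negative entropy generator:
D = p*log(p/q) + (1-p)*log((1-p)/(1-q)).
p = 0.6, q = 0.15.
p*log(p/q) = 0.6*log(0.6/0.15) = 0.831777.
(1-p)*log((1-p)/(1-q)) = 0.4*log(0.4/0.85) = -0.301509.
D = 0.831777 + -0.301509 = 0.5303

0.5303


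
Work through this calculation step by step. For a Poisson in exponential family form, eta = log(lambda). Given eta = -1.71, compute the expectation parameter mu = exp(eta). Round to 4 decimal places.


Expectation parameter for Poisson exponential family:
mu = exp(eta).
eta = -1.71.
mu = exp(-1.71) = 0.1809

0.1809


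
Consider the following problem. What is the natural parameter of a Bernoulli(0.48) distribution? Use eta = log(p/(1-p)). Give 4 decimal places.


Natural parameter for Bernoulli: eta = log(p/(1-p)).
p = 0.48, 1-p = 0.52.
p/(1-p) = 0.923077.
eta = log(0.923077) = -0.0800

-0.0800


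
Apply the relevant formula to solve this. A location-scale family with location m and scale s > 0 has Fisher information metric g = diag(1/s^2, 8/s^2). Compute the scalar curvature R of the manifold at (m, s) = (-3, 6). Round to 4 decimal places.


The metric has the form g = (A dm^2 + B ds^2)/s^2 with A = 1, B = 8.
Substitute u = sqrt(A/B)*m: g = B*(du^2 + ds^2)/s^2, i.e. B times the
Poincare upper half-plane metric, which has constant Gaussian curvature -1.
Scaling a 2D metric by a constant c divides the Gaussian curvature by c,
so K = -1/B = -1/(8) = -0.1250 everywhere (the point (m, s) = (-3, 6) is irrelevant:
the curvature is constant).
Scalar curvature in dimension 2: R = 2K = -2/(8) = -0.2500.

-0.2500


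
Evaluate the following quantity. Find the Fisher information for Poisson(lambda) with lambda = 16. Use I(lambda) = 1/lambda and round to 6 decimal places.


Fisher information for Poisson: I(lambda) = 1/lambda.
lambda = 16.
I(lambda) = 1/16 = 0.062500

0.062500


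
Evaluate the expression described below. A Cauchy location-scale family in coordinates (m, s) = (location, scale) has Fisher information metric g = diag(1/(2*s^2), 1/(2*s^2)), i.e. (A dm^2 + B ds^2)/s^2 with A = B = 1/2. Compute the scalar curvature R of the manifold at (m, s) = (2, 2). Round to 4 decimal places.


The metric has the form g = (A dm^2 + B ds^2)/s^2 with A = 1/2, B = 1/2.
Substitute u = sqrt(A/B)*m: g = B*(du^2 + ds^2)/s^2, i.e. B times the
Poincare upper half-plane metric, which has constant Gaussian curvature -1.
Scaling a 2D metric by a constant c divides the Gaussian curvature by c,
so K = -1/B = -1/(1/2) = -2.0000 everywhere (the point (m, s) = (2, 2) is irrelevant:
the curvature is constant).
Scalar curvature in dimension 2: R = 2K = -2/(1/2) = -4.0000.

-4.0000


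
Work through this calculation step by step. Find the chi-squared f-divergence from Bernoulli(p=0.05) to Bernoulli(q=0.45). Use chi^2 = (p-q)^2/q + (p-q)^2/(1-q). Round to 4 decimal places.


Chi-squared divergence between Bernoulli distributions:
chi^2 = (p-q)^2/q + (p-q)^2/(1-q).
p = 0.05, q = 0.45, p-q = -0.4.
(p-q)^2 = 0.16.
term1 = 0.16/0.45 = 0.355556.
term2 = 0.16/0.55 = 0.290909.
chi^2 = 0.355556 + 0.290909 = 0.6465

0.6465


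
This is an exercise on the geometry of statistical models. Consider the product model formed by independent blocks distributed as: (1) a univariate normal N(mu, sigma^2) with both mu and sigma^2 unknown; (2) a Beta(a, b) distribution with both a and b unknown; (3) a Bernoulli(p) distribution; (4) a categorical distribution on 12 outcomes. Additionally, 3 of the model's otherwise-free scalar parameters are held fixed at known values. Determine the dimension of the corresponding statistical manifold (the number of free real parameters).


The dimension of a statistical manifold equals the number of free
(independent) real parameters of the model. For a product of independent
blocks the parameter counts add.
- normal (mu, sigma^2): 2.
- Beta (a, b): 2.
- Bernoulli (p): 1.
- categorical on 12 outcomes (probabilities sum to 1): 12-1 = 11.
Total = 2 + 2 + 1 + 11 = 16.
3 parameter(s) fixed at known values: 16 - 3 = 13.
Dimension = 13

13


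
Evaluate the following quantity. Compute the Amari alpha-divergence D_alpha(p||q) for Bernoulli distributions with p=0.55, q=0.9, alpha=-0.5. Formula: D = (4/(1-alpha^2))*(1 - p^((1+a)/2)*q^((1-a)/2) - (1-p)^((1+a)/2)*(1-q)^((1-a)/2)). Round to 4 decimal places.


Amari alpha-divergence:
D = (4/(1-alpha^2))*(1 - p^((1+a)/2)*q^((1-a)/2) - (1-p)^((1+a)/2)*(1-q)^((1-a)/2)).
alpha = -0.5, p = 0.55, q = 0.9.
e1 = (1+alpha)/2 = 0.25, e2 = (1-alpha)/2 = 0.75.
t1 = p^e1 * q^e2 = 0.55^0.25 * 0.9^0.75 = 0.795743.
t2 = (1-p)^e1 * (1-q)^e2 = 0.45^0.25 * 0.1^0.75 = 0.145648.
4/(1-alpha^2) = 5.333333.
D = 5.333333*(1 - 0.795743 - 0.145648) = 0.3126

0.3126


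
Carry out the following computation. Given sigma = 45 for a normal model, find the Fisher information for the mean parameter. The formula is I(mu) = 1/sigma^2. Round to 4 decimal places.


The Fisher information for the mean of a normal distribution is I(mu) = 1/sigma^2.
sigma = 45, so sigma^2 = 2025.
I(mu) = 1/2025 = 0.0005

0.0005


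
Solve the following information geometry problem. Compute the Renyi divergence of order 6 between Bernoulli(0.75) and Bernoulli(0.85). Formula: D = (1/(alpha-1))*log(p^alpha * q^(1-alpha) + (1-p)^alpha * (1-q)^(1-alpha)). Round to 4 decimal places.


Renyi divergence of order alpha between Bernoulli distributions:
D = (1/(alpha-1))*log(p^alpha * q^(1-alpha) + (1-p)^alpha * (1-q)^(1-alpha)).
alpha = 6, p = 0.75, q = 0.85.
p^alpha * q^(1-alpha) = 0.75^6 * 0.85^-5 = 0.401119.
(1-p)^alpha * (1-q)^(1-alpha) = 0.25^6 * 0.15^-5 = 3.215021.
sum = 0.401119 + 3.215021 = 3.616139.
D = (1/5)*log(3.616139) = 0.2571

0.2571


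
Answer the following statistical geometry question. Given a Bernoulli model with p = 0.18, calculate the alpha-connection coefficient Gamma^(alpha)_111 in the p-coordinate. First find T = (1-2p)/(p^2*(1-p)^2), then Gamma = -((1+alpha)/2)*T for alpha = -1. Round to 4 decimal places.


Skewness (Amari-Chentsov) tensor: T = (1-2p)/(p^2*(1-p)^2).
p = 0.18, 1-2p = 0.64, p^2 = 0.0324, (1-p)^2 = 0.6724.
T = 0.64/(0.0324 * 0.6724) = 29.376988.
In the p-coordinate, Gamma^(alpha) = Gamma^(0) - (alpha/2)*T with Gamma^(0) = (1/2)*g'(p) = -T/2,
so Gamma^(alpha) = -((1+alpha)/2)*T.
alpha = -1, -(1+alpha)/2 = 0.0.
Gamma = 0.0 * 29.376988 = 0.0000

0.0000


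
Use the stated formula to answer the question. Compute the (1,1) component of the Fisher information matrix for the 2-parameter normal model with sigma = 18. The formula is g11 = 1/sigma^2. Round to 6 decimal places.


For the 2-parameter normal family, the Fisher metric has:
  g11 = 1/sigma^2, g22 = 2/sigma^2.
sigma = 18, sigma^2 = 324.
g11 = 0.003086

0.003086


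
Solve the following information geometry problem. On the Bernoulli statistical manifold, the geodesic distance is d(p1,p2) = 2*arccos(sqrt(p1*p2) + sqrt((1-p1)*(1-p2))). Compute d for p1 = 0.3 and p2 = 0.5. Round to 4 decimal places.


Geodesic distance on Bernoulli manifold:
d(p1,p2) = 2*arccos(sqrt(p1*p2) + sqrt((1-p1)*(1-p2))).
sqrt(p1*p2) = sqrt(0.3*0.5) = 0.387298.
sqrt((1-p1)*(1-p2)) = sqrt(0.7*0.5) = 0.591608.
arg = 0.387298 + 0.591608 = 0.978906.
d = 2*arccos(0.978906) = 0.4115

0.4115


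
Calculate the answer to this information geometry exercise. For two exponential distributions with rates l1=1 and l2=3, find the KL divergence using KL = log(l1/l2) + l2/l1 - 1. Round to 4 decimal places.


KL divergence for exponential family:
KL = log(l1/l2) + l2/l1 - 1.
log(1/3) = -1.098612.
3/1 = 3.0.
KL = -1.098612 + 3.0 - 1 = 0.9014

0.9014


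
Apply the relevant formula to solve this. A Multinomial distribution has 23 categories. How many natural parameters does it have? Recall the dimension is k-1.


Exponential family dimension calculation:
For Multinomial with k=23 categories, dim = k-1 = 22.

22


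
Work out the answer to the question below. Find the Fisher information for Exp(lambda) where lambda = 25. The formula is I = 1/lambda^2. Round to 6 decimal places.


Fisher information for exponential: I(lambda) = 1/lambda^2.
lambda = 25, lambda^2 = 625.
I = 1/625 = 0.001600

0.001600


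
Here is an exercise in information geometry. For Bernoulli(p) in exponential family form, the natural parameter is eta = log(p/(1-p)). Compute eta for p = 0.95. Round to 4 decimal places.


Natural parameter for Bernoulli: eta = log(p/(1-p)).
p = 0.95, 1-p = 0.05.
p/(1-p) = 19.0.
eta = log(19.0) = 2.9444

2.9444


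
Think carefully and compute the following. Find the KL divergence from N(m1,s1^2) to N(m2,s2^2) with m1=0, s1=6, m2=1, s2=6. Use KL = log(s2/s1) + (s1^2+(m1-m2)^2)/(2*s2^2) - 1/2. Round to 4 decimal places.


KL divergence between normal distributions:
KL = log(s2/s1) + (s1^2 + (m1-m2)^2)/(2*s2^2) - 1/2.
log(6/6) = 0.0.
(6^2 + (0-1)^2)/(2*6^2) = (36 + 1)/72 = 0.513889.
KL = 0.0 + 0.513889 - 0.5 = 0.0139

0.0139


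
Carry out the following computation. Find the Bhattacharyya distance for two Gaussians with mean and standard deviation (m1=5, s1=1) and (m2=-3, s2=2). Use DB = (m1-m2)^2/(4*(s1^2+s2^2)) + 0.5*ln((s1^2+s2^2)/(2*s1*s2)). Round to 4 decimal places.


Bhattacharyya distance between two Gaussians:
DB = (m1-m2)^2/(4*(s1^2+s2^2)) + (1/2)*ln((s1^2+s2^2)/(2*s1*s2)).
(m1-m2)^2 = (8)^2 = 64.
s1^2+s2^2 = 1 + 4 = 5.
term1 = 64/20 = 3.2.
term2 = 0.5*ln(5/4.0) = 0.111572.
DB = 3.2 + 0.111572 = 3.3116

3.3116


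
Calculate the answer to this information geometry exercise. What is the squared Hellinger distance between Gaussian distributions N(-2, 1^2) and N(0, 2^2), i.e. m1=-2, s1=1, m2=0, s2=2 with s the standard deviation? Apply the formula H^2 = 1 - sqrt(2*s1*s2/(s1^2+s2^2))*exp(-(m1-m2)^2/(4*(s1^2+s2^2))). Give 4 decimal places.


Squared Hellinger distance for Gaussians:
H^2 = 1 - sqrt(2*s1*s2/(s1^2+s2^2)) * exp(-(m1-m2)^2/(4*(s1^2+s2^2))).
s1^2 = 1, s2^2 = 4, s1^2+s2^2 = 5.
sqrt(2*1*2/(5)) = 0.894427.
(m1-m2)^2 = (-2)^2 = 4.
exp(-4/(4*5)) = exp(-0.2) = 0.818731.
H^2 = 1 - 0.894427*0.818731 = 0.2677

0.2677


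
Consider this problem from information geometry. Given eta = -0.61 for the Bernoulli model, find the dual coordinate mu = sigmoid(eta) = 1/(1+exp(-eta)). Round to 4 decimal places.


Dual coordinate (expectation parameter) for Bernoulli:
mu = 1/(1+exp(-eta)).
eta = -0.61.
exp(-eta) = exp(0.61) = 1.840431.
mu = 1/(1+1.840431) = 0.3521

0.3521


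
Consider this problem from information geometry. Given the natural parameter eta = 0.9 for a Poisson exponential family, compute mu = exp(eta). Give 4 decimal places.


Expectation parameter for Poisson exponential family:
mu = exp(eta).
eta = 0.9.
mu = exp(0.9) = 2.4596

2.4596


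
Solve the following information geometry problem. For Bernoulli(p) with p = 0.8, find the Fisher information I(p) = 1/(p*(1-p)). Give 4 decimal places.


For Bernoulli(p), Fisher information is I(p) = 1/(p*(1-p)).
p = 0.8, 1-p = 0.2.
p*(1-p) = 0.16.
I(p) = 1/0.16 = 6.2500

6.2500


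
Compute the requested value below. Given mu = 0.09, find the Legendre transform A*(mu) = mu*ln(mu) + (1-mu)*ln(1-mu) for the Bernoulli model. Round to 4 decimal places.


Legendre transform for Bernoulli:
A*(mu) = mu*log(mu) + (1-mu)*log(1-mu).
mu = 0.09, 1-mu = 0.91.
mu*log(mu) = 0.09*log(0.09) = -0.216715.
(1-mu)*log(1-mu) = 0.91*log(0.91) = -0.085823.
A* = -0.216715 + -0.085823 = -0.3025

-0.3025


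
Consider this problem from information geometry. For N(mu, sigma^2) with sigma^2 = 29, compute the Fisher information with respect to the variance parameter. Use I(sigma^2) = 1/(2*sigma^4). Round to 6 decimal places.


Fisher information for variance: I(sigma^2) = 1/(2*sigma^4).
sigma^2 = 29, so sigma^4 = 841.
I = 1/(2*841) = 1/1682 = 0.000595

0.000595


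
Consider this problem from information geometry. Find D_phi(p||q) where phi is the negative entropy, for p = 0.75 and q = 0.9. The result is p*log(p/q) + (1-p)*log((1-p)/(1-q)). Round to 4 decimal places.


Bregman divergence with negative entropy generator:
D = p*log(p/q) + (1-p)*log((1-p)/(1-q)).
p = 0.75, q = 0.9.
p*log(p/q) = 0.75*log(0.75/0.9) = -0.136741.
(1-p)*log((1-p)/(1-q)) = 0.25*log(0.25/0.1) = 0.229073.
D = -0.136741 + 0.229073 = 0.0923

0.0923


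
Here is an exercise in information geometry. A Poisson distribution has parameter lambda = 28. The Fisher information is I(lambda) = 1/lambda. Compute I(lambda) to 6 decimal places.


Fisher information for Poisson: I(lambda) = 1/lambda.
lambda = 28.
I(lambda) = 1/28 = 0.035714

0.035714


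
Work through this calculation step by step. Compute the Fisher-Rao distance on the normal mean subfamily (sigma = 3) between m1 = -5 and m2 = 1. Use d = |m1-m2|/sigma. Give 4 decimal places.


On the fixed-variance normal subfamily, geodesic distance = |m1-m2|/sigma.
|-5 - 1| = 6.
sigma = 3.
d = 6/3 = 2.0000

2.0000


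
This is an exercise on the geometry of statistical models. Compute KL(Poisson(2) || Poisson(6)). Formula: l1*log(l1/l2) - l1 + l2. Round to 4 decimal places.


KL divergence for Poisson:
KL = l1*log(l1/l2) - l1 + l2.
l1 = 2, l2 = 6.
log(2/6) = -1.098612.
l1*log(l1/l2) = 2 * -1.098612 = -2.197225.
KL = -2.197225 - 2 + 6 = 1.8028

1.8028


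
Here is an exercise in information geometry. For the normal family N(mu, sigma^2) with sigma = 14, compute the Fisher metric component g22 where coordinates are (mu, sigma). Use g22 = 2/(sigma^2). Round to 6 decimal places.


For the 2-parameter normal family, the Fisher metric has:
  g11 = 1/sigma^2, g22 = 2/sigma^2.
sigma = 14, sigma^2 = 196.
g22 = 0.010204

0.010204


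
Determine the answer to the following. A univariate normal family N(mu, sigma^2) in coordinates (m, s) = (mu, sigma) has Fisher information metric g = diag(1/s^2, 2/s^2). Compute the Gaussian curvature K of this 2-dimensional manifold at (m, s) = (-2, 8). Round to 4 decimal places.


The metric has the form g = (A dm^2 + B ds^2)/s^2 with A = 1, B = 2.
Substitute u = sqrt(A/B)*m: g = B*(du^2 + ds^2)/s^2, i.e. B times the
Poincare upper half-plane metric, which has constant Gaussian curvature -1.
Scaling a 2D metric by a constant c divides the Gaussian curvature by c,
so K = -1/B = -1/(2) = -0.5000 everywhere (the point (m, s) = (-2, 8) is irrelevant:
the curvature is constant).
The requested Gaussian curvature is K = -0.5000.

-0.5000


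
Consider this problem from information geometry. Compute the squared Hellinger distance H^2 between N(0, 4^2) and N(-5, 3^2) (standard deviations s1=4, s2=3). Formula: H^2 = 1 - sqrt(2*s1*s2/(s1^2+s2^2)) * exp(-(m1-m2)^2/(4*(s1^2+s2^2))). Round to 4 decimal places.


Squared Hellinger distance for Gaussians:
H^2 = 1 - sqrt(2*s1*s2/(s1^2+s2^2)) * exp(-(m1-m2)^2/(4*(s1^2+s2^2))).
s1^2 = 16, s2^2 = 9, s1^2+s2^2 = 25.
sqrt(2*4*3/(25)) = 0.979796.
(m1-m2)^2 = (5)^2 = 25.
exp(-25/(4*25)) = exp(-0.25) = 0.778801.
H^2 = 1 - 0.979796*0.778801 = 0.2369

0.2369


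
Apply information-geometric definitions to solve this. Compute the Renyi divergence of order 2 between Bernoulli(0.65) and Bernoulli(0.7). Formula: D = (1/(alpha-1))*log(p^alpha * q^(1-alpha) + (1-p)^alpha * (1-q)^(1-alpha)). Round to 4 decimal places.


Renyi divergence of order alpha between Bernoulli distributions:
D = (1/(alpha-1))*log(p^alpha * q^(1-alpha) + (1-p)^alpha * (1-q)^(1-alpha)).
alpha = 2, p = 0.65, q = 0.7.
p^alpha * q^(1-alpha) = 0.65^2 * 0.7^-1 = 0.603571.
(1-p)^alpha * (1-q)^(1-alpha) = 0.35^2 * 0.3^-1 = 0.408333.
sum = 0.603571 + 0.408333 = 1.011905.
D = (1/1)*log(1.011905) = 0.0118

0.0118


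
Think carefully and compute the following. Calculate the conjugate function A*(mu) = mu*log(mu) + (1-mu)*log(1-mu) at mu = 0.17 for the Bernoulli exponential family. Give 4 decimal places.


Legendre transform for Bernoulli:
A*(mu) = mu*log(mu) + (1-mu)*log(1-mu).
mu = 0.17, 1-mu = 0.83.
mu*log(mu) = 0.17*log(0.17) = -0.301233.
(1-mu)*log(1-mu) = 0.83*log(0.83) = -0.154654.
A* = -0.301233 + -0.154654 = -0.4559

-0.4559


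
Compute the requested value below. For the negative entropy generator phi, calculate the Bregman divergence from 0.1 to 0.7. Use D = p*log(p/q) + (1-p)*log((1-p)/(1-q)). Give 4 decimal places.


Bregman divergence with negative entropy generator:
D = p*log(p/q) + (1-p)*log((1-p)/(1-q)).
p = 0.1, q = 0.7.
p*log(p/q) = 0.1*log(0.1/0.7) = -0.194591.
(1-p)*log((1-p)/(1-q)) = 0.9*log(0.9/0.3) = 0.988751.
D = -0.194591 + 0.988751 = 0.7942

0.7942


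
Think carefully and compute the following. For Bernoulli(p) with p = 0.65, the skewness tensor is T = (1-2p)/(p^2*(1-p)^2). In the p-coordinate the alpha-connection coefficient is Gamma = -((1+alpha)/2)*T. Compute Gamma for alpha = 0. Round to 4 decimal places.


Skewness (Amari-Chentsov) tensor: T = (1-2p)/(p^2*(1-p)^2).
p = 0.65, 1-2p = -0.3, p^2 = 0.4225, (1-p)^2 = 0.1225.
T = -0.3/(0.4225 * 0.1225) = -5.796401.
In the p-coordinate, Gamma^(alpha) = Gamma^(0) - (alpha/2)*T with Gamma^(0) = (1/2)*g'(p) = -T/2,
so Gamma^(alpha) = -((1+alpha)/2)*T.
alpha = 0, -(1+alpha)/2 = -0.5.
Gamma = -0.5 * -5.796401 = 2.8982

2.8982


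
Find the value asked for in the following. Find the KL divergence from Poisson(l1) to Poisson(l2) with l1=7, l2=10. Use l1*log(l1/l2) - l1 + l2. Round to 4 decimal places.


KL divergence for Poisson:
KL = l1*log(l1/l2) - l1 + l2.
l1 = 7, l2 = 10.
log(7/10) = -0.356675.
l1*log(l1/l2) = 7 * -0.356675 = -2.496725.
KL = -2.496725 - 7 + 10 = 0.5033

0.5033


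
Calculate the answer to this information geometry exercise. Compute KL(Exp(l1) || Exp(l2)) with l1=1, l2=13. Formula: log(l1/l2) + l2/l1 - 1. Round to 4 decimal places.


KL divergence for exponential family:
KL = log(l1/l2) + l2/l1 - 1.
log(1/13) = -2.564949.
13/1 = 13.0.
KL = -2.564949 + 13.0 - 1 = 9.4351

9.4351


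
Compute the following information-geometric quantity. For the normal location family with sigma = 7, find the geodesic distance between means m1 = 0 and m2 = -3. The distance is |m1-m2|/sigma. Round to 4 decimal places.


On the fixed-variance normal subfamily, geodesic distance = |m1-m2|/sigma.
|0 - -3| = 3.
sigma = 7.
d = 3/7 = 0.4286

0.4286


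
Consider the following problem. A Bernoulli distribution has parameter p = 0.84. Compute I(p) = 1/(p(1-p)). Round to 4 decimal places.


For Bernoulli(p), Fisher information is I(p) = 1/(p*(1-p)).
p = 0.84, 1-p = 0.16.
p*(1-p) = 0.1344.
I(p) = 1/0.1344 = 7.4405

7.4405


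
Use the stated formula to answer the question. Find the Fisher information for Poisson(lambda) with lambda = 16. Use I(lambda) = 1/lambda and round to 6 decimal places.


Fisher information for Poisson: I(lambda) = 1/lambda.
lambda = 16.
I(lambda) = 1/16 = 0.062500

0.062500


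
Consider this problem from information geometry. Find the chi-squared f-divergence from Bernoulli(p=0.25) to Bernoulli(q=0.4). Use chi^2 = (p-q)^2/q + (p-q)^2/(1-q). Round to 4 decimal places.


Chi-squared divergence between Bernoulli distributions:
chi^2 = (p-q)^2/q + (p-q)^2/(1-q).
p = 0.25, q = 0.4, p-q = -0.15.
(p-q)^2 = 0.0225.
term1 = 0.0225/0.4 = 0.05625.
term2 = 0.0225/0.6 = 0.0375.
chi^2 = 0.05625 + 0.0375 = 0.0938

0.0938


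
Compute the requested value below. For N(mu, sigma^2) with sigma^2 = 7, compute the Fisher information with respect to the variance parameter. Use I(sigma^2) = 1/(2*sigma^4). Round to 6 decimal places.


Fisher information for variance: I(sigma^2) = 1/(2*sigma^4).
sigma^2 = 7, so sigma^4 = 49.
I = 1/(2*49) = 1/98 = 0.010204

0.010204


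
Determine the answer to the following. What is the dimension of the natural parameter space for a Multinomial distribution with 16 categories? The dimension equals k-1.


Exponential family dimension calculation:
For Multinomial with k=16 categories, dim = k-1 = 15.

15


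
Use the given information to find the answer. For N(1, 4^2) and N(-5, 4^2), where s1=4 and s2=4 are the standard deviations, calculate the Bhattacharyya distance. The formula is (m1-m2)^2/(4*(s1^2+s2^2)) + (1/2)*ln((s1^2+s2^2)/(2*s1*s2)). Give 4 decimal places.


Bhattacharyya distance between two Gaussians:
DB = (m1-m2)^2/(4*(s1^2+s2^2)) + (1/2)*ln((s1^2+s2^2)/(2*s1*s2)).
(m1-m2)^2 = (6)^2 = 36.
s1^2+s2^2 = 16 + 16 = 32.
term1 = 36/128 = 0.28125.
term2 = 0.5*ln(32/32.0) = 0.0.
DB = 0.28125 + 0.0 = 0.2813

0.2813


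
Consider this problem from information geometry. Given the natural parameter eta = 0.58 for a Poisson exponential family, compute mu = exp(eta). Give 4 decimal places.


Expectation parameter for Poisson exponential family:
mu = exp(eta).
eta = 0.58.
mu = exp(0.58) = 1.7860

1.7860


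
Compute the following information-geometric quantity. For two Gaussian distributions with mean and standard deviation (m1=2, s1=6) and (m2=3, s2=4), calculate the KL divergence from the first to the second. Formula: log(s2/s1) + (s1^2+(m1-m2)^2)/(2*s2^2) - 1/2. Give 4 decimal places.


KL divergence between normal distributions:
KL = log(s2/s1) + (s1^2 + (m1-m2)^2)/(2*s2^2) - 1/2.
log(4/6) = -0.405465.
(6^2 + (2-3)^2)/(2*4^2) = (36 + 1)/32 = 1.15625.
KL = -0.405465 + 1.15625 - 0.5 = 0.2508

0.2508


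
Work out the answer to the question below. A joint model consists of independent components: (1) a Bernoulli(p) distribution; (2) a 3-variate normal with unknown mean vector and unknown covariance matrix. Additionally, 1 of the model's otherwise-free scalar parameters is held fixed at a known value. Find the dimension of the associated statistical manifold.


The dimension of a statistical manifold equals the number of free
(independent) real parameters of the model. For a product of independent
blocks the parameter counts add.
- Bernoulli (p): 1.
- 3-variate normal: 3 (mean) + 3*4/2 = 6 (symmetric covariance) = 9.
Total = 1 + 9 = 10.
1 parameter(s) fixed at known values: 10 - 1 = 9.
Dimension = 9

9


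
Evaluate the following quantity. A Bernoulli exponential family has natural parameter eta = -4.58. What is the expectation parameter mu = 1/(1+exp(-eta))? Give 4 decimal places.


Dual coordinate (expectation parameter) for Bernoulli:
mu = 1/(1+exp(-eta)).
eta = -4.58.
exp(-eta) = exp(4.58) = 97.514394.
mu = 1/(1+97.514394) = 0.0102

0.0102


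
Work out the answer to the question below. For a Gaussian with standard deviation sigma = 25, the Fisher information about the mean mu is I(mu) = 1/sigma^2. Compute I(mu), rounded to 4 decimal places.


The Fisher information for the mean of a normal distribution is I(mu) = 1/sigma^2.
sigma = 25, so sigma^2 = 625.
I(mu) = 1/625 = 0.0016

0.0016


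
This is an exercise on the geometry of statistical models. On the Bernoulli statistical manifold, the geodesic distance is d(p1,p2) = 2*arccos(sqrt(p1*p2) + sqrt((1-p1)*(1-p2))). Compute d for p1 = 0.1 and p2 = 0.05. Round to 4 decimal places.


Geodesic distance on Bernoulli manifold:
d(p1,p2) = 2*arccos(sqrt(p1*p2) + sqrt((1-p1)*(1-p2))).
sqrt(p1*p2) = sqrt(0.1*0.05) = 0.070711.
sqrt((1-p1)*(1-p2)) = sqrt(0.9*0.95) = 0.924662.
arg = 0.070711 + 0.924662 = 0.995373.
d = 2*arccos(0.995373) = 0.1925

0.1925


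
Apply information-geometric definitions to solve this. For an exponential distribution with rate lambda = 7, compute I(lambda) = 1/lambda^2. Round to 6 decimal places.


Fisher information for exponential: I(lambda) = 1/lambda^2.
lambda = 7, lambda^2 = 49.
I = 1/49 = 0.020408

0.020408


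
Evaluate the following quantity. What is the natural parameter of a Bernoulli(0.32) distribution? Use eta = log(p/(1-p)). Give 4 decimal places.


Natural parameter for Bernoulli: eta = log(p/(1-p)).
p = 0.32, 1-p = 0.68.
p/(1-p) = 0.470588.
eta = log(0.470588) = -0.7538

-0.7538


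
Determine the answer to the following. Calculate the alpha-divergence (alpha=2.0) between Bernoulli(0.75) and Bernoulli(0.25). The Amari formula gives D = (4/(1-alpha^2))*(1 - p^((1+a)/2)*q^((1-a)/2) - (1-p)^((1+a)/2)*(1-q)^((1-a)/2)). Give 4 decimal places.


Amari alpha-divergence:
D = (4/(1-alpha^2))*(1 - p^((1+a)/2)*q^((1-a)/2) - (1-p)^((1+a)/2)*(1-q)^((1-a)/2)).
alpha = 2.0, p = 0.75, q = 0.25.
e1 = (1+alpha)/2 = 1.5, e2 = (1-alpha)/2 = -0.5.
t1 = p^e1 * q^e2 = 0.75^1.5 * 0.25^-0.5 = 1.299038.
t2 = (1-p)^e1 * (1-q)^e2 = 0.25^1.5 * 0.75^-0.5 = 0.144338.
4/(1-alpha^2) = -1.333333.
D = -1.333333*(1 - 1.299038 - 0.144338) = 0.5912

0.5912


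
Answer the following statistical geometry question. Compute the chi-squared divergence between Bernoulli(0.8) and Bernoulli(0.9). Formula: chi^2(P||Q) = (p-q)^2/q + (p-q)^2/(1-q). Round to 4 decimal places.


Chi-squared divergence between Bernoulli distributions:
chi^2 = (p-q)^2/q + (p-q)^2/(1-q).
p = 0.8, q = 0.9, p-q = -0.1.
(p-q)^2 = 0.01.
term1 = 0.01/0.9 = 0.011111.
term2 = 0.01/0.1 = 0.1.
chi^2 = 0.011111 + 0.1 = 0.1111

0.1111


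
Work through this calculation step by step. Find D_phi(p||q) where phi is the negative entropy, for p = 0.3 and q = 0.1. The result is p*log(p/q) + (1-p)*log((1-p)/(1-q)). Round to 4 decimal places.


Bregman divergence with negative entropy generator:
D = p*log(p/q) + (1-p)*log((1-p)/(1-q)).
p = 0.3, q = 0.1.
p*log(p/q) = 0.3*log(0.3/0.1) = 0.329584.
(1-p)*log((1-p)/(1-q)) = 0.7*log(0.7/0.9) = -0.17592.
D = 0.329584 + -0.17592 = 0.1537

0.1537


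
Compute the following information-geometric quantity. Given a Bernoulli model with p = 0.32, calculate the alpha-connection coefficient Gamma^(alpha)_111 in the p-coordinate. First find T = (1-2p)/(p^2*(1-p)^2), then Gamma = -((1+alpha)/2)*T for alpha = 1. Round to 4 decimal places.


Skewness (Amari-Chentsov) tensor: T = (1-2p)/(p^2*(1-p)^2).
p = 0.32, 1-2p = 0.36, p^2 = 0.1024, (1-p)^2 = 0.4624.
T = 0.36/(0.1024 * 0.4624) = 7.602995.
In the p-coordinate, Gamma^(alpha) = Gamma^(0) - (alpha/2)*T with Gamma^(0) = (1/2)*g'(p) = -T/2,
so Gamma^(alpha) = -((1+alpha)/2)*T.
alpha = 1, -(1+alpha)/2 = -1.0.
Gamma = -1.0 * 7.602995 = -7.6030

-7.6030


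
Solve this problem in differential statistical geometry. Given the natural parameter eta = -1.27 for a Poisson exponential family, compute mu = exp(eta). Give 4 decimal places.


Expectation parameter for Poisson exponential family:
mu = exp(eta).
eta = -1.27.
mu = exp(-1.27) = 0.2808

0.2808


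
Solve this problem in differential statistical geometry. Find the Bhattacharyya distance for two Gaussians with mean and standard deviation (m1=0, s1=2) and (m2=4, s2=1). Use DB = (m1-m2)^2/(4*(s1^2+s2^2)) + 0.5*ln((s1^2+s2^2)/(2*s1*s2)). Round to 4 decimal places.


Bhattacharyya distance between two Gaussians:
DB = (m1-m2)^2/(4*(s1^2+s2^2)) + (1/2)*ln((s1^2+s2^2)/(2*s1*s2)).
(m1-m2)^2 = (-4)^2 = 16.
s1^2+s2^2 = 4 + 1 = 5.
term1 = 16/20 = 0.8.
term2 = 0.5*ln(5/4.0) = 0.111572.
DB = 0.8 + 0.111572 = 0.9116

0.9116


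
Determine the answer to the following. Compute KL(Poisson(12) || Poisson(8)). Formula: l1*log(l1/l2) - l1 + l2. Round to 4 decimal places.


KL divergence for Poisson:
KL = l1*log(l1/l2) - l1 + l2.
l1 = 12, l2 = 8.
log(12/8) = 0.405465.
l1*log(l1/l2) = 12 * 0.405465 = 4.865581.
KL = 4.865581 - 12 + 8 = 0.8656

0.8656


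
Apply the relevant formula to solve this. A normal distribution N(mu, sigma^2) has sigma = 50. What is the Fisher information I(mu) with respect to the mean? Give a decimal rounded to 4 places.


The Fisher information for the mean of a normal distribution is I(mu) = 1/sigma^2.
sigma = 50, so sigma^2 = 2500.
I(mu) = 1/2500 = 0.0004

0.0004


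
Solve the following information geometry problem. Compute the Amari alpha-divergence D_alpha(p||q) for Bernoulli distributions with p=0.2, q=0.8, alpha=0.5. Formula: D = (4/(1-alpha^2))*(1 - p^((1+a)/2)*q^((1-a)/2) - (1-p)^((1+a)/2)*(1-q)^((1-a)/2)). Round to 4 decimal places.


Amari alpha-divergence:
D = (4/(1-alpha^2))*(1 - p^((1+a)/2)*q^((1-a)/2) - (1-p)^((1+a)/2)*(1-q)^((1-a)/2)).
alpha = 0.5, p = 0.2, q = 0.8.
e1 = (1+alpha)/2 = 0.75, e2 = (1-alpha)/2 = 0.25.
t1 = p^e1 * q^e2 = 0.2^0.75 * 0.8^0.25 = 0.282843.
t2 = (1-p)^e1 * (1-q)^e2 = 0.8^0.75 * 0.2^0.25 = 0.565685.
4/(1-alpha^2) = 5.333333.
D = 5.333333*(1 - 0.282843 - 0.565685) = 0.8078

0.8078


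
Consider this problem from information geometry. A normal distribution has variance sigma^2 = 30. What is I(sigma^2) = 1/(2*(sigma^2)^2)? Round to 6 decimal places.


Fisher information for variance: I(sigma^2) = 1/(2*sigma^4).
sigma^2 = 30, so sigma^4 = 900.
I = 1/(2*900) = 1/1800 = 0.000556

0.000556


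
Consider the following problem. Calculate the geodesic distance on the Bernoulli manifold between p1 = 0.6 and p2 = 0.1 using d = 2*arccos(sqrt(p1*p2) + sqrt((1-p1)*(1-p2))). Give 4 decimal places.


Geodesic distance on Bernoulli manifold:
d(p1,p2) = 2*arccos(sqrt(p1*p2) + sqrt((1-p1)*(1-p2))).
sqrt(p1*p2) = sqrt(0.6*0.1) = 0.244949.
sqrt((1-p1)*(1-p2)) = sqrt(0.4*0.9) = 0.6.
arg = 0.244949 + 0.6 = 0.844949.
d = 2*arccos(0.844949) = 1.1287

1.1287


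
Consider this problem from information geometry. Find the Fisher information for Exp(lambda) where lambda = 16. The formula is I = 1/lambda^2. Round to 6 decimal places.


Fisher information for exponential: I(lambda) = 1/lambda^2.
lambda = 16, lambda^2 = 256.
I = 1/256 = 0.003906

0.003906


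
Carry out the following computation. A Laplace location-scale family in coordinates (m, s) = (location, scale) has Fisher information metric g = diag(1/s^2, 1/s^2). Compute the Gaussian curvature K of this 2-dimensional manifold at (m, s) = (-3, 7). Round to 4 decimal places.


The metric has the form g = (A dm^2 + B ds^2)/s^2 with A = 1, B = 1.
Substitute u = sqrt(A/B)*m: g = B*(du^2 + ds^2)/s^2, i.e. B times the
Poincare upper half-plane metric, which has constant Gaussian curvature -1.
Scaling a 2D metric by a constant c divides the Gaussian curvature by c,
so K = -1/B = -1/(1) = -1.0000 everywhere (the point (m, s) = (-3, 7) is irrelevant:
the curvature is constant).
The requested Gaussian curvature is K = -1.0000.

-1.0000


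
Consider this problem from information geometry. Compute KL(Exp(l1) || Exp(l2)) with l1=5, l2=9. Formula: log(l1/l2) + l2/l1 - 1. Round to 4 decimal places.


KL divergence for exponential family:
KL = log(l1/l2) + l2/l1 - 1.
log(5/9) = -0.587787.
9/5 = 1.8.
KL = -0.587787 + 1.8 - 1 = 0.2122

0.2122


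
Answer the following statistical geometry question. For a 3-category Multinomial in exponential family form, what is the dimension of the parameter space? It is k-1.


Exponential family dimension calculation:
For Multinomial with k=3 categories, dim = k-1 = 2.

2


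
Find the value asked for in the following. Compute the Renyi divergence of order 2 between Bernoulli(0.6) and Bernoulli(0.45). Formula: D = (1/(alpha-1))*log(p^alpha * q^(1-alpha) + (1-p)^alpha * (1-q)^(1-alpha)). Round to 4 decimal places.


Renyi divergence of order alpha between Bernoulli distributions:
D = (1/(alpha-1))*log(p^alpha * q^(1-alpha) + (1-p)^alpha * (1-q)^(1-alpha)).
alpha = 2, p = 0.6, q = 0.45.
p^alpha * q^(1-alpha) = 0.6^2 * 0.45^-1 = 0.8.
(1-p)^alpha * (1-q)^(1-alpha) = 0.4^2 * 0.55^-1 = 0.290909.
sum = 0.8 + 0.290909 = 1.090909.
D = (1/1)*log(1.090909) = 0.0870

0.0870


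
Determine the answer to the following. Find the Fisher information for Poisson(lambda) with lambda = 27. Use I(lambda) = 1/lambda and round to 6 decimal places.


Fisher information for Poisson: I(lambda) = 1/lambda.
lambda = 27.
I(lambda) = 1/27 = 0.037037

0.037037


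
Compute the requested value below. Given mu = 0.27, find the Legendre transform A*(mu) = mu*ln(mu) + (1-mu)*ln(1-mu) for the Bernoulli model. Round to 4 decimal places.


Legendre transform for Bernoulli:
A*(mu) = mu*log(mu) + (1-mu)*log(1-mu).
mu = 0.27, 1-mu = 0.73.
mu*log(mu) = 0.27*log(0.27) = -0.35352.
(1-mu)*log(1-mu) = 0.73*log(0.73) = -0.229739.
A* = -0.35352 + -0.229739 = -0.5833

-0.5833


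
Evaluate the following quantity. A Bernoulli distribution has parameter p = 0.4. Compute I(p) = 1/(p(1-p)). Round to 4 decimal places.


For Bernoulli(p), Fisher information is I(p) = 1/(p*(1-p)).
p = 0.4, 1-p = 0.6.
p*(1-p) = 0.24.
I(p) = 1/0.24 = 4.1667

4.1667


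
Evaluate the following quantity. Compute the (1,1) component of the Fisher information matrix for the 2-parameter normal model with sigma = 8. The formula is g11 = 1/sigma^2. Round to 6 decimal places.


For the 2-parameter normal family, the Fisher metric has:
  g11 = 1/sigma^2, g22 = 2/sigma^2.
sigma = 8, sigma^2 = 64.
g11 = 0.015625

0.015625


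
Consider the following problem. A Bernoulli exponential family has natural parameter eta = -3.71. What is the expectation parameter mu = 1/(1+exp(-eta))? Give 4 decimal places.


Dual coordinate (expectation parameter) for Bernoulli:
mu = 1/(1+exp(-eta)).
eta = -3.71.
exp(-eta) = exp(3.71) = 40.853807.
mu = 1/(1+40.853807) = 0.0239

0.0239


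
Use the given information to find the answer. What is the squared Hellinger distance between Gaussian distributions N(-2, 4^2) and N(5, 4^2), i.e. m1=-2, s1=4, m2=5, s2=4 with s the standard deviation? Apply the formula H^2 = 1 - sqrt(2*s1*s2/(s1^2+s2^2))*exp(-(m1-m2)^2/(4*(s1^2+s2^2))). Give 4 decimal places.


Squared Hellinger distance for Gaussians:
H^2 = 1 - sqrt(2*s1*s2/(s1^2+s2^2)) * exp(-(m1-m2)^2/(4*(s1^2+s2^2))).
s1^2 = 16, s2^2 = 16, s1^2+s2^2 = 32.
sqrt(2*4*4/(32)) = 1.0.
(m1-m2)^2 = (-7)^2 = 49.
exp(-49/(4*32)) = exp(-0.382812) = 0.681941.
H^2 = 1 - 1.0*0.681941 = 0.3181

0.3181


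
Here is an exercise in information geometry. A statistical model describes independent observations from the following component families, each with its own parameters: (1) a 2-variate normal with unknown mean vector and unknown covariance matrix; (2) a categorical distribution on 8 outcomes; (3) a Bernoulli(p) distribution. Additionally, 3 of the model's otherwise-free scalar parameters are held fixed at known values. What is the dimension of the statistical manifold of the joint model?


The dimension of a statistical manifold equals the number of free
(independent) real parameters of the model. For a product of independent
blocks the parameter counts add.
- 2-variate normal: 2 (mean) + 2*3/2 = 3 (symmetric covariance) = 5.
- categorical on 8 outcomes (probabilities sum to 1): 8-1 = 7.
- Bernoulli (p): 1.
Total = 5 + 7 + 1 = 13.
3 parameter(s) fixed at known values: 13 - 3 = 10.
Dimension = 10

10


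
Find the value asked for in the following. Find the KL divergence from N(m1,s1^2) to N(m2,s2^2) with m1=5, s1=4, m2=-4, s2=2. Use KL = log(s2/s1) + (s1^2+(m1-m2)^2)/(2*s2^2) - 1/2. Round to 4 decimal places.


KL divergence between normal distributions:
KL = log(s2/s1) + (s1^2 + (m1-m2)^2)/(2*s2^2) - 1/2.
log(2/4) = -0.693147.
(4^2 + (5--4)^2)/(2*2^2) = (16 + 81)/8 = 12.125.
KL = -0.693147 + 12.125 - 0.5 = 10.9319

10.9319


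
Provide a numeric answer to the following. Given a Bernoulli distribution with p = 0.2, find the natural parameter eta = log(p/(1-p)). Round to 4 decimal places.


Natural parameter for Bernoulli: eta = log(p/(1-p)).
p = 0.2, 1-p = 0.8.
p/(1-p) = 0.25.
eta = log(0.25) = -1.3863

-1.3863


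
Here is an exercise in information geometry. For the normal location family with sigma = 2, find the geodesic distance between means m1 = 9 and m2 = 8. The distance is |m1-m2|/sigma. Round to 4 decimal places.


On the fixed-variance normal subfamily, geodesic distance = |m1-m2|/sigma.
|9 - 8| = 1.
sigma = 2.
d = 1/2 = 0.5000

0.5000


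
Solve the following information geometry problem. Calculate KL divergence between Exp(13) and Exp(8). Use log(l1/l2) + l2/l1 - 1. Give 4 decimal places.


KL divergence for exponential family:
KL = log(l1/l2) + l2/l1 - 1.
log(13/8) = 0.485508.
8/13 = 0.615385.
KL = 0.485508 + 0.615385 - 1 = 0.1009

0.1009


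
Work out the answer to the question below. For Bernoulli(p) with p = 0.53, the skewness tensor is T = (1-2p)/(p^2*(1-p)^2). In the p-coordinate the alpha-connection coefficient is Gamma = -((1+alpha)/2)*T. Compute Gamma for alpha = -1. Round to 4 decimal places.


Skewness (Amari-Chentsov) tensor: T = (1-2p)/(p^2*(1-p)^2).
p = 0.53, 1-2p = -0.06, p^2 = 0.2809, (1-p)^2 = 0.2209.
T = -0.06/(0.2809 * 0.2209) = -0.96695.
In the p-coordinate, Gamma^(alpha) = Gamma^(0) - (alpha/2)*T with Gamma^(0) = (1/2)*g'(p) = -T/2,
so Gamma^(alpha) = -((1+alpha)/2)*T.
alpha = -1, -(1+alpha)/2 = 0.0.
Gamma = 0.0 * -0.96695 = 0.0000

0.0000


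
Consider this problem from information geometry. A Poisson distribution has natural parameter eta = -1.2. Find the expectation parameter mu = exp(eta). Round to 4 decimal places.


Expectation parameter for Poisson exponential family:
mu = exp(eta).
eta = -1.2.
mu = exp(-1.2) = 0.3012

0.3012


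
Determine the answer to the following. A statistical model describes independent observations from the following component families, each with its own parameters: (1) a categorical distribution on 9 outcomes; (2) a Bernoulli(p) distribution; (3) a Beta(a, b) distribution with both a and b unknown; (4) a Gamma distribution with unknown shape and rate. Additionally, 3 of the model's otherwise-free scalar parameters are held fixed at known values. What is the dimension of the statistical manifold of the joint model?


The dimension of a statistical manifold equals the number of free
(independent) real parameters of the model. For a product of independent
blocks the parameter counts add.
- categorical on 9 outcomes (probabilities sum to 1): 9-1 = 8.
- Bernoulli (p): 1.
- Beta (a, b): 2.
- Gamma (shape, rate): 2.
Total = 8 + 1 + 2 + 2 = 13.
3 parameter(s) fixed at known values: 13 - 3 = 10.
Dimension = 10

10


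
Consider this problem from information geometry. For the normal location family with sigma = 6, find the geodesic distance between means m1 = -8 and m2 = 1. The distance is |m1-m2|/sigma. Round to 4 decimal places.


On the fixed-variance normal subfamily, geodesic distance = |m1-m2|/sigma.
|-8 - 1| = 9.
sigma = 6.
d = 9/6 = 1.5000

1.5000


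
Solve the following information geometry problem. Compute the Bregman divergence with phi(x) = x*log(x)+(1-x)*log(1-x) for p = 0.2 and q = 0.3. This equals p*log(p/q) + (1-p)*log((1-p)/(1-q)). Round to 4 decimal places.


Bregman divergence with negative entropy generator:
D = p*log(p/q) + (1-p)*log((1-p)/(1-q)).
p = 0.2, q = 0.3.
p*log(p/q) = 0.2*log(0.2/0.3) = -0.081093.
(1-p)*log((1-p)/(1-q)) = 0.8*log(0.8/0.7) = 0.106825.
D = -0.081093 + 0.106825 = 0.0257

0.0257
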